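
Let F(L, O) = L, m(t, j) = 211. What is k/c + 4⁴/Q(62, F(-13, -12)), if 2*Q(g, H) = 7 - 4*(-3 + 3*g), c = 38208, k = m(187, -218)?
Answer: -19409521/27700800 ≈ -0.70068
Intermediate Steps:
k = 211
Q(g, H) = 19/2 - 6*g (Q(g, H) = (7 - 4*(-3 + 3*g))/2 = (7 + (12 - 12*g))/2 = (19 - 12*g)/2 = 19/2 - 6*g)
k/c + 4⁴/Q(62, F(-13, -12)) = 211/38208 + 4⁴/(19/2 - 6*62) = 211*(1/38208) + 256/(19/2 - 372) = 211/38208 + 256/(-725/2) = 211/38208 + 256*(-2/725) = 211/38208 - 512/725 = -19409521/27700800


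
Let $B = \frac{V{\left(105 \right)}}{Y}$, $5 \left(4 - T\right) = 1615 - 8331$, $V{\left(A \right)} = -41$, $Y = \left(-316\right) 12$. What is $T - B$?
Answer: $\frac{25542707}{18960} \approx 1347.2$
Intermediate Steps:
$Y = -3792$
$T = \frac{6736}{5}$ ($T = 4 - \frac{1615 - 8331}{5} = 4 - - \frac{6716}{5} = 4 + \frac{6716}{5} = \frac{6736}{5} \approx 1347.2$)
$B = \frac{41}{3792}$ ($B = - \frac{41}{-3792} = \left(-41\right) \left(- \frac{1}{3792}\right) = \frac{41}{3792} \approx 0.010812$)
$T - B = \frac{6736}{5} - \frac{41}{3792} = \frac{25542707}{18960}$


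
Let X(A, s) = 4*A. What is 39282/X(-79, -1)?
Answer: -19641/158 ≈ -124.31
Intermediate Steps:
39282/X(-79, -1) = 39282/((4*(-79))) = 39282/(-316) = 39282*(-1/316) = -19641/158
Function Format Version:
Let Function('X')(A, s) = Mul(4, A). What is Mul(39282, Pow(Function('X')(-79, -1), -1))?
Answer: Rational(-19641, 158) ≈ -124.31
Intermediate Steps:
Mul(39282, Pow(Function('X')(-79, -1), -1)) = Mul(39282, Pow(Mul(4, -79), -1)) = Mul(39282, Pow(-316, -1)) = Mul(39282, Rational(-1, 316)) = Rational(-19641, 158)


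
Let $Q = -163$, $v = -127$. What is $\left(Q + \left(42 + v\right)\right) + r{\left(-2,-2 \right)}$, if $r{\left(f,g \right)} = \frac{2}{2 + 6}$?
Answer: $- \frac{991}{4} \approx -247.75$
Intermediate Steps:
$r{\left(f,g \right)} = \frac{1}{4}$ ($r{\left(f,g \right)} = \frac{2}{8} = 2 \cdot \frac{1}{8} = \frac{1}{4}$)
$\left(Q + \left(42 + v\right)\right) + r{\left(-2,-2 \right)} = \left(-163 + \left(42 - 127\right)\right) + \frac{1}{4} = \left(-163 - 85\right) + \frac{1}{4} = -248 + \frac{1}{4} = - \frac{991}{4}$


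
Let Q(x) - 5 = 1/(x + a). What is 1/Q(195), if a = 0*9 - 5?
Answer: 190/951 ≈ 0.19979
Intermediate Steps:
a = -5 (a = 0 - 5 = -5)
Q(x) = 5 + 1/(-5 + x) (Q(x) = 5 + 1/(x - 5) = 5 + 1/(-5 + x))
1/Q(195) = 1/((-24 + 5*195)/(-5 + 195)) = 1/((-24 + 975)/190) = 1/((1/190)*951) = 1/(951/190) = 190/951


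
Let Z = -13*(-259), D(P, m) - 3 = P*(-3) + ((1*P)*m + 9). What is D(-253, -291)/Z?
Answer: 74394/3367 ≈ 22.095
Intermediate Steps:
D(P, m) = 12 - 3*P + P*m (D(P, m) = 3 + (P*(-3) + ((1*P)*m + 9)) = 3 + (-3*P + (P*m + 9)) = 3 + (-3*P + (9 + P*m)) = 3 + (9 - 3*P + P*m) = 12 - 3*P + P*m)
Z = 3367
D(-253, -291)/Z = (12 - 3*(-253) - 253*(-291))/3367 = (12 + 759 + 73623)*(1/3367) = 74394*(1/3367) = 74394/3367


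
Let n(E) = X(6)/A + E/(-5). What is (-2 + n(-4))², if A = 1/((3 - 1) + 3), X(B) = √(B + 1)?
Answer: 4411/25 - 12*√7 ≈ 144.69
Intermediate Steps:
X(B) = √(1 + B)
A = ⅕ (A = 1/(2 + 3) = 1/5 = ⅕ ≈ 0.20000)
n(E) = 5*√7 - E/5 (n(E) = √(1 + 6)/(⅕) + E/(-5) = √7*5 + E*(-⅕) = 5*√7 - E/5)
(-2 + n(-4))² = (-2 + (5*√7 - ⅕*(-4)))² = (-2 + (5*√7 + ⅘))² = (-2 + (⅘ + 5*√7))² = (-6/5 + 5*√7)²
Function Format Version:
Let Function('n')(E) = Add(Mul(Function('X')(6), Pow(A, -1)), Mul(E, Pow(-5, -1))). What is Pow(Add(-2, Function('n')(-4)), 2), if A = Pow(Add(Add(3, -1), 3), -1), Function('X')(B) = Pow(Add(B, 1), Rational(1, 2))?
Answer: Add(Rational(4411, 25), Mul(-12, Pow(7, Rational(1, 2)))) ≈ 144.69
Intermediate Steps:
Function('X')(B) = Pow(Add(1, B), Rational(1, 2))
A = Rational(1, 5) (A = Pow(Add(2, 3), -1) = Pow(5, -1) = Rational(1, 5) ≈ 0.20000)
Function('n')(E) = Add(Mul(5, Pow(7, Rational(1, 2))), Mul(Rational(-1, 5), E)) (Function('n')(E) = Add(Mul(Pow(Add(1, 6), Rational(1, 2)), Pow(Rational(1, 5), -1)), Mul(E, Pow(-5, -1))) = Add(Mul(Pow(7, Rational(1, 2)), 5), Mul(E, Rational(-1, 5))) = Add(Mul(5, Pow(7, Rational(1, 2))), Mul(Rational(-1, 5), E)))
Pow(Add(-2, Function('n')(-4)), 2) = Pow(Add(-2, Add(Mul(5, Pow(7, Rational(1, 2))), Mul(Rational(-1, 5), -4))), 2) = Pow(Add(-2, Add(Mul(5, Pow(7, Rational(1, 2))), Rational(4, 5))), 2) = Pow(Add(-2, Add(Rational(4, 5), Mul(5, Pow(7, Rational(1, 2))))), 2) = Pow(Add(Rational(-6, 5), Mul(5, Pow(7, Rational(1, 2)))), 2)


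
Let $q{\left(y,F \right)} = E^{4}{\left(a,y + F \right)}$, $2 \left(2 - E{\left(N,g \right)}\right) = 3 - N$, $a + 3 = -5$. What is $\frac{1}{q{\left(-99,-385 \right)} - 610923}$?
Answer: $- \frac{16}{9772367} \approx -1.6373 \cdot 10^{-6}$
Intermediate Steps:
$a = -8$ ($a = -3 - 5 = -8$)
$E{\left(N,g \right)} = \frac{1}{2} + \frac{N}{2}$ ($E{\left(N,g \right)} = 2 - \frac{3 - N}{2} = 2 + \left(- \frac{3}{2} + \frac{N}{2}\right) = \frac{1}{2} + \frac{N}{2}$)
$q{\left(y,F \right)} = \frac{2401}{16}$ ($q{\left(y,F \right)} = \left(\frac{1}{2} + \frac{1}{2} \left(-8\right)\right)^{4} = \left(\frac{1}{2} - 4\right)^{4} = \left(- \frac{7}{2}\right)^{4} = \frac{2401}{16}$)
$\frac{1}{q{\left(-99,-385 \right)} - 610923} = \frac{1}{\frac{2401}{16} - 610923} = \frac{1}{- \frac{9772367}{16}} = - \frac{16}{9772367}$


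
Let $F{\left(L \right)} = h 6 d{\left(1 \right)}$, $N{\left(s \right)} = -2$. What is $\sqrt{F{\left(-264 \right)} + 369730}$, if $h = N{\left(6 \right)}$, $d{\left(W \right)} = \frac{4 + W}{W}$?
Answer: $\sqrt{369670} \approx 608.0$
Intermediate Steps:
$d{\left(W \right)} = \frac{4 + W}{W}$
$h = -2$
$F{\left(L \right)} = -60$ ($F{\left(L \right)} = \left(-2\right) 6 \frac{4 + 1}{1} = - 12 \cdot 1 \cdot 5 = \left(-12\right) 5 = -60$)
$\sqrt{F{\left(-264 \right)} + 369730} = \sqrt{-60 + 369730} = \sqrt{369670}$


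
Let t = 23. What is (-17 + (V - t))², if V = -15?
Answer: 3025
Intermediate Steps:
(-17 + (V - t))² = (-17 + (-15 - 1*23))² = (-17 + (-15 - 23))² = (-17 - 38)² = (-55)² = 3025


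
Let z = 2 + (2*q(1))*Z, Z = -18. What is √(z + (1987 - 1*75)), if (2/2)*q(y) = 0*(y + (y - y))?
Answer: √1914 ≈ 43.749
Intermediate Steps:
q(y) = 0 (q(y) = 0*(y + (y - y)) = 0*(y + 0) = 0*y = 0)
z = 2 (z = 2 + (2*0)*(-18) = 2 + 0*(-18) = 2 + 0 = 2)
√(z + (1987 - 1*75)) = √(2 + (1987 - 1*75)) = √(2 + (1987 - 75)) = √(2 + 1912) = √1914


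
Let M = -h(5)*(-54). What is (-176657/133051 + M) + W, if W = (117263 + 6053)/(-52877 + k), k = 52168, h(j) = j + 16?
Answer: 90441235377/94333159 ≈ 958.74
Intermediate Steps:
h(j) = 16 + j
W = -123316/709 (W = (117263 + 6053)/(-52877 + 52168) = 123316/(-709) = 123316*(-1/709) = -123316/709 ≈ -173.93)
M = 1134 (M = -(16 + 5)*(-54) = -21*(-54) = -1*(-1134) = 1134)
(-176657/133051 + M) + W = (-176657/133051 + 1134) - 123316/709 = 150703177/133051 - 123316/709 = 90441235377/94333159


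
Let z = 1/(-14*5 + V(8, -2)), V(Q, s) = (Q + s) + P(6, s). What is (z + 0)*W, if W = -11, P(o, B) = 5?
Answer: 11/59 ≈ 0.18644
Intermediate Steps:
V(Q, s) = 5 + Q + s (V(Q, s) = (Q + s) + 5 = 5 + Q + s)
z = -1/59 (z = 1/(-14*5 + (5 + 8 - 2)) = 1/(-70 + 11) = 1/(-59) = -1/59 ≈ -0.016949)
(z + 0)*W = (-1/59 + 0)*(-11) = -1/59*(-11) = 11/59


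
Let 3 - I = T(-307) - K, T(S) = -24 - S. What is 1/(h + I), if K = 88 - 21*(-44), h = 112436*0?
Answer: 1/732 ≈ 0.0013661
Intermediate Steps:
h = 0
K = 1012 (K = 88 + 924 = 1012)
I = 732 (I = 3 - ((-24 - 1*(-307)) - 1*1012) = 3 - ((-24 + 307) - 1012) = 3 - (283 - 1012) = 3 - 1*(-729) = 3 + 729 = 732)
1/(h + I) = 1/(0 + 732) = 1/732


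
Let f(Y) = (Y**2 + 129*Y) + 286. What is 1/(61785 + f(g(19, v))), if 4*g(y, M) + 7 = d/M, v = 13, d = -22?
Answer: 2704/167094749 ≈ 1.6182e-5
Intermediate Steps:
g(y, M) = -7/4 - 11/(2*M) (g(y, M) = -7/4 + (-22/M)/4 = -7/4 - 11/(2*M))
f(Y) = 286 + Y**2 + 129*Y
1/(61785 + f(g(19, v))) = 1/(61785 + (286 + ((1/4)*(-22 - 7*13)/13)**2 + 129*((1/4)*(-22 - 7*13)/13))) = 1/(61785 + (286 + ((1/4)*(1/13)*(-22 - 91))**2 + 129*((1/4)*(1/13)*(-22 - 91)))) = 1/(61785 + (286 + ((1/4)*(1/13)*(-113))**2 + 129*((1/4)*(1/13)*(-113)))) = 1/(61785 + (286 + (-113/52)**2 + 129*(-113/52))) = 1/(61785 + (286 + 12769/2704 - 14577/52)) = 1/(61785 + 28109/2704) = 1/(167094749/2704) = 2704/167094749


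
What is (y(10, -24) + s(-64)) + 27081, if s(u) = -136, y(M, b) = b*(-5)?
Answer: 27065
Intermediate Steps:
y(M, b) = -5*b
(y(10, -24) + s(-64)) + 27081 = (-5*(-24) - 136) + 27081 = (120 - 136) + 27081 = -16 + 27081 = 27065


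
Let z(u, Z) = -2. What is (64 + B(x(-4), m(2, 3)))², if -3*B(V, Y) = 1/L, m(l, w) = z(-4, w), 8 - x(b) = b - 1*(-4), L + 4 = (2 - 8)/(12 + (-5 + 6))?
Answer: 124300201/30276 ≈ 4105.6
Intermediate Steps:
L = -58/13 (L = -4 + (2 - 8)/(12 + (-5 + 6)) = -4 - 6/(12 + 1) = -4 - 6/13 = -58/13 ≈ -4.4615)
x(b) = 4 - b (x(b) = 8 - (b - 1*(-4)) = 8 - (b + 4) = 8 - (4 + b) = 8 + (-4 - b) = 4 - b)
m(l, w) = -2
B(V, Y) = 13/174 (B(V, Y) = -1/(3*(-58/13)) = -⅓*(-13/58) = 13/174)
(64 + B(x(-4), m(2, 3)))² = (64 + 13/174)² = (11149/174)² = 124300201/30276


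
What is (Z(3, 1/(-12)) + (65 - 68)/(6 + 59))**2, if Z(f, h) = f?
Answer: 36864/4225 ≈ 8.7252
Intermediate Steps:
(Z(3, 1/(-12)) + (65 - 68)/(6 + 59))**2 = (3 + (65 - 68)/(6 + 59))**2 = (3 - 3/65)**2 = (192/65)**2 = 36864/4225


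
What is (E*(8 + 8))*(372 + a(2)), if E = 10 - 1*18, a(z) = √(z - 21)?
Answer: -47616 - 128*I*√19 ≈ -47616.0 - 557.94*I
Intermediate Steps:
a(z) = √(-21 + z)
E = -8 (E = 10 - 18 = -8)
(E*(8 + 8))*(372 + a(2)) = (-8*(8 + 8))*(372 + √(-21 + 2)) = (-8*16)*(372 + √(-19)) = -128*(372 + I*√19) = -47616 - 128*I*√19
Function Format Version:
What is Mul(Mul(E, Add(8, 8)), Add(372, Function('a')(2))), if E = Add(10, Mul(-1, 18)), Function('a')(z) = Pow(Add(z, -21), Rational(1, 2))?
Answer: Add(-47616, Mul(-128, I, Pow(19, Rational(1, 2)))) ≈ Add(-47616., Mul(-557.94, I))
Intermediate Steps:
Function('a')(z) = Pow(Add(-21, z), Rational(1, 2))
E = -8 (E = Add(10, -18) = -8)
Mul(Mul(E, Add(8, 8)), Add(372, Function('a')(2))) = Mul(Mul(-8, Add(8, 8)), Add(372, Pow(Add(-21, 2), Rational(1, 2)))) = Mul(Mul(-8, 16), Add(372, Pow(-19, Rational(1, 2)))) = Mul(-128, Add(372, Mul(I, Pow(19, Rational(1, 2))))) = Add(-47616, Mul(-128, I, Pow(19, Rational(1, 2))))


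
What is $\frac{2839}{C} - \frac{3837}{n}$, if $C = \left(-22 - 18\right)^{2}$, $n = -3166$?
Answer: $\frac{7563737}{2532800} \approx 2.9863$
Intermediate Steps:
$C = 1600$ ($C = \left(-40\right)^{2} = 1600$)
$\frac{2839}{C} - \frac{3837}{n} = \frac{2839}{1600} - \frac{3837}{-3166} = 2839 \cdot \frac{1}{1600} - - \frac{3837}{3166} = \frac{2839}{1600} + \frac{3837}{3166} = \frac{7563737}{2532800}$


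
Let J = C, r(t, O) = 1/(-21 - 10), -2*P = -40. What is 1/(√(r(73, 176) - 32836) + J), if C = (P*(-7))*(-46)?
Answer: 199640/1286699517 - I*√31555427/1286699517 ≈ 0.00015516 - 4.3658e-6*I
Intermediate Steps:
P = 20 (P = -½*(-40) = 20)
C = 6440 (C = (20*(-7))*(-46) = -140*(-46) = 6440)
r(t, O) = -1/31 (r(t, O) = 1/(-31) = -1/31)
J = 6440
1/(√(r(73, 176) - 32836) + J) = 1/(√(-1/31 - 32836) + 6440) = 1/(√(-1017917/31) + 6440) = 1/(I*√31555427/31 + 6440) = 1/(6440 + I*√31555427/31)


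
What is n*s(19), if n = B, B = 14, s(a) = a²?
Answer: 5054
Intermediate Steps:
n = 14
n*s(19) = 14*19² = 14*361 = 5054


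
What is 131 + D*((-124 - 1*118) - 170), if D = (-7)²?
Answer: -20057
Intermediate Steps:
D = 49
131 + D*((-124 - 1*118) - 170) = 131 + 49*((-124 - 1*118) - 170) = 131 + 49*((-124 - 118) - 170) = 131 + 49*(-242 - 170) = 131 + 49*(-412) = 131 - 20188 = -20057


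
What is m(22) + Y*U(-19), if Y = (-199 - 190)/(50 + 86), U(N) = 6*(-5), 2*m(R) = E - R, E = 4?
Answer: 5223/68 ≈ 76.809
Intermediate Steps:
m(R) = 2 - R/2 (m(R) = (4 - R)/2 = 2 - R/2)
U(N) = -30
Y = -389/136 ≈ -2.8603
m(22) + Y*U(-19) = (2 - ½*22) - 389/136*(-30) = (2 - 11) + 5835/68 = -9 + 5835/68 = 5223/68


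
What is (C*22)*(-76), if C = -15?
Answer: 25080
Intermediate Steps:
(C*22)*(-76) = -15*22*(-76) = -330*(-76) = 25080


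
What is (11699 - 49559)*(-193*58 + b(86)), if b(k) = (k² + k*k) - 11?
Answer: -135803820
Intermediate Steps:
b(k) = -11 + 2*k² (b(k) = (k² + k²) - 11 = 2*k² - 11 = -11 + 2*k²)
(11699 - 49559)*(-193*58 + b(86)) = (11699 - 49559)*(-193*58 + (-11 + 2*86²)) = -37860*(-11194 + (-11 + 2*7396)) = -37860*(-11194 + (-11 + 14792)) = -37860*(-11194 + 14781) = -37860*3587 = -135803820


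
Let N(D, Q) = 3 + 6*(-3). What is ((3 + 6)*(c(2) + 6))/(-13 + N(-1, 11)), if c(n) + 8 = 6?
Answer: -9/7 ≈ -1.2857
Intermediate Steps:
N(D, Q) = -15 (N(D, Q) = 3 - 18 = -15)
c(n) = -2 (c(n) = -8 + 6 = -2)
((3 + 6)*(c(2) + 6))/(-13 + N(-1, 11)) = ((3 + 6)*(-2 + 6))/(-13 - 15) = (9*4)/(-28) = 36*(-1/28) = -9/7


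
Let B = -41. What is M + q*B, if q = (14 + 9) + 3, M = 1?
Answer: -1065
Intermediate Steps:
q = 26 (q = 23 + 3 = 26)
M + q*B = 1 + 26*(-41) = 1 - 1066 = -1065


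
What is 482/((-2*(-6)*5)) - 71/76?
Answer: 8093/1140 ≈ 7.0991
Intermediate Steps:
482/((-2*(-6)*5)) - 71/76 = 482/((12*5)) - 71*1/76 = 482/60 - 71/76 = 482*(1/60) - 71/76 = 241/30 - 71/76 = 8093/1140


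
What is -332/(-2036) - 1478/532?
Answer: -354073/135394 ≈ -2.6151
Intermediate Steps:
-332/(-2036) - 1478/532 = -332*(-1/2036) - 1478*1/532 = 83/509 - 739/266 = -354073/135394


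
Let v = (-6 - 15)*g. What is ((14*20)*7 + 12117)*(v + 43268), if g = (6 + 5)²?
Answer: 573313979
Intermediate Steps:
g = 121 (g = 11² = 121)
v = -2541 (v = (-6 - 15)*121 = -21*121 = -2541)
((14*20)*7 + 12117)*(v + 43268) = ((14*20)*7 + 12117)*(-2541 + 43268) = (280*7 + 12117)*40727 = (1960 + 12117)*40727 = 14077*40727 = 573313979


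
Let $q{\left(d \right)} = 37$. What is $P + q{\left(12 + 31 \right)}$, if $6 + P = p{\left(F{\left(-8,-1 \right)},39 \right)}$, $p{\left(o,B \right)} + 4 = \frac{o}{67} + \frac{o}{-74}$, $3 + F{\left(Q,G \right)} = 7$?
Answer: $\frac{66947}{2479} \approx 27.006$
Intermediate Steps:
$F{\left(Q,G \right)} = 4$ ($F{\left(Q,G \right)} = -3 + 7 = 4$)
$p{\left(o,B \right)} = -4 + \frac{7 o}{4958}$ ($p{\left(o,B \right)} = -4 + \left(\frac{o}{67} + \frac{o}{-74}\right) = -4 + \left(o \frac{1}{67} + o \left(- \frac{1}{74}\right)\right) = -4 + \left(\frac{o}{67} - \frac{o}{74}\right) = -4 + \frac{7 o}{4958}$)
$P = - \frac{24776}{2479}$ ($P = -6 + \left(-4 + \frac{7}{4958} \cdot 4\right) = -6 + \left(-4 + \frac{14}{2479}\right) = -6 - \frac{9902}{2479} = - \frac{24776}{2479} \approx -9.9944$)
$P + q{\left(12 + 31 \right)} = - \frac{24776}{2479} + 37 = \frac{66947}{2479}$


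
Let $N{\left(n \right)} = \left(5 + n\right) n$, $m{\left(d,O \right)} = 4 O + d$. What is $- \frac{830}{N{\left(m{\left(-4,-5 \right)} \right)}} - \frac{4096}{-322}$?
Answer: $\frac{400129}{36708} \approx 10.9$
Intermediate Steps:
$m{\left(d,O \right)} = d + 4 O$
$N{\left(n \right)} = n \left(5 + n\right)$
$- \frac{830}{N{\left(m{\left(-4,-5 \right)} \right)}} - \frac{4096}{-322} = - \frac{830}{\left(-4 + 4 \left(-5\right)\right) \left(5 + \left(-4 + 4 \left(-5\right)\right)\right)} - \frac{4096}{-322} = - \frac{830}{\left(-4 - 20\right) \left(5 - 24\right)} - - \frac{2048}{161} = - \frac{830}{\left(-24\right) \left(5 - 24\right)} + \frac{2048}{161} = - \frac{830}{\left(-24\right) \left(-19\right)} + \frac{2048}{161} = - \frac{830}{456} + \frac{2048}{161} = \left(-830\right) \frac{1}{456} + \frac{2048}{161} = - \frac{415}{228} + \frac{2048}{161} = \frac{400129}{36708}$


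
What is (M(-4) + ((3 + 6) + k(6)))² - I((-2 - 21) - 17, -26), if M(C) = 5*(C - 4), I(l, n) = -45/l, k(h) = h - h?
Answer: 7679/8 ≈ 959.88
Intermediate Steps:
k(h) = 0
M(C) = -20 + 5*C (M(C) = 5*(-4 + C) = -20 + 5*C)
(M(-4) + ((3 + 6) + k(6)))² - I((-2 - 21) - 17, -26) = ((-20 + 5*(-4)) + ((3 + 6) + 0))² - (-45)/((-2 - 21) - 17) = ((-20 - 20) + (9 + 0))² - (-45)/(-23 - 17) = (-40 + 9)² - (-45)/(-40) = (-31)² - (-45)*(-1)/40 = 961 - 1*9/8 = 961 - 9/8 = 7679/8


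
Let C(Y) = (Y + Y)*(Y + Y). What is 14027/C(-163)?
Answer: 14027/106276 ≈ 0.13199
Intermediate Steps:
C(Y) = 4*Y**2 (C(Y) = (2*Y)*(2*Y) = 4*Y**2)
14027/C(-163) = 14027/((4*(-163)**2)) = 14027/((4*26569)) = 14027/106276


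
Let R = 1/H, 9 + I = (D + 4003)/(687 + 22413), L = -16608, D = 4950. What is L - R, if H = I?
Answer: -472012668/28421 ≈ -16608.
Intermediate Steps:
I = -28421/3300 (I = -9 + (4950 + 4003)/(687 + 22413) = -9 + 8953/23100 = -9 + 8953*(1/23100) = -9 + 1279/3300 = -28421/3300 ≈ -8.6124)
H = -28421/3300 ≈ -8.6124
R = -3300/28421 (R = 1/(-28421/3300) = -3300/28421 ≈ -0.11611)
L - R = -16608 - 1*(-3300/28421) = -16608 + 3300/28421 = -472012668/28421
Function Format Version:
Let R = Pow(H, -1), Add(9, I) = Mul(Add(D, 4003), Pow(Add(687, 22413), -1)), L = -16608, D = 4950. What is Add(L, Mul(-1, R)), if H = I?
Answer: Rational(-472012668, 28421) ≈ -16608.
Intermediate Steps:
I = Rational(-28421, 3300) (I = Add(-9, Mul(Add(4950, 4003), Pow(Add(687, 22413), -1))) = Add(-9, Mul(8953, Pow(23100, -1))) = Add(-9, Mul(8953, Rational(1, 23100))) = Add(-9, Rational(1279, 3300)) = Rational(-28421, 3300) ≈ -8.6124)
H = Rational(-28421, 3300) ≈ -8.6124
R = Rational(-3300, 28421) (R = Pow(Rational(-28421, 3300), -1) = Rational(-3300, 28421) ≈ -0.11611)
Add(L, Mul(-1, R)) = Add(-16608, Mul(-1, Rational(-3300, 28421))) = Add(-16608, Rational(3300, 28421)) = Rational(-472012668, 28421)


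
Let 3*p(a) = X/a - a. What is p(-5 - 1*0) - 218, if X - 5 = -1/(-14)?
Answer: -15167/70 ≈ -216.67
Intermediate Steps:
X = 71/14 (X = 5 - 1/(-14) = 5 - 1*(-1/14) = 5 + 1/14 = 71/14 ≈ 5.0714)
p(a) = -a/3 + 71/(42*a) (p(a) = (71/(14*a) - a)/3 = (-a + 71/(14*a))/3 = -a/3 + 71/(42*a))
p(-5 - 1*0) - 218 = (-(-5 - 1*0)/3 + 71/(42*(-5 - 1*0))) - 218 = (-(-5 + 0)/3 + 71/(42*(-5 + 0))) - 218 = (-1/3*(-5) + (71/42)/(-5)) - 218 = (5/3 + (71/42)*(-1/5)) - 218 = (5/3 - 71/210) - 218 = 93/70 - 218 = -15167/70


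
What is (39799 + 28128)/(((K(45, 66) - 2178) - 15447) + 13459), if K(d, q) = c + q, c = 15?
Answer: -67927/4085 ≈ -16.628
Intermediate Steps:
K(d, q) = 15 + q
(39799 + 28128)/(((K(45, 66) - 2178) - 15447) + 13459) = (39799 + 28128)/((((15 + 66) - 2178) - 15447) + 13459) = 67927/(((81 - 2178) - 15447) + 13459) = 67927/((-2097 - 15447) + 13459) = 67927/(-17544 + 13459) = 67927/(-4085) = 67927*(-1/4085) = -67927/4085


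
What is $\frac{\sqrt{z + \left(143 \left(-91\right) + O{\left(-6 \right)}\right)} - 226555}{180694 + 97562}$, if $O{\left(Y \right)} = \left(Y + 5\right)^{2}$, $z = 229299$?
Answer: $- \frac{226555}{278256} + \frac{\sqrt{216287}}{278256} \approx -0.81252$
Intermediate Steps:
$O{\left(Y \right)} = \left(5 + Y\right)^{2}$
$\frac{\sqrt{z + \left(143 \left(-91\right) + O{\left(-6 \right)}\right)} - 226555}{180694 + 97562} = \frac{\sqrt{229299 + \left(143 \left(-91\right) + \left(5 - 6\right)^{2}\right)} - 226555}{180694 + 97562} = \frac{\sqrt{229299 - \left(13013 - \left(-1\right)^{2}\right)} - 226555}{278256} = \left(\sqrt{229299 + \left(-13013 + 1\right)} - 226555\right) \frac{1}{278256} = \left(\sqrt{229299 - 13012} - 226555\right) \frac{1}{278256} = \left(\sqrt{216287} - 226555\right) \frac{1}{278256} = \left(-226555 + \sqrt{216287}\right) \frac{1}{278256} = - \frac{226555}{278256} + \frac{\sqrt{216287}}{278256}$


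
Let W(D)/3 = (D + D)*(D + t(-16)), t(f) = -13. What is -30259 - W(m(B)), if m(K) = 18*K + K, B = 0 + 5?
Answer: -76999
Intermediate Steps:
B = 5
m(K) = 19*K
W(D) = 6*D*(-13 + D) (W(D) = 3*((D + D)*(D - 13)) = 3*((2*D)*(-13 + D)) = 3*(2*D*(-13 + D)) = 6*D*(-13 + D))
-30259 - W(m(B)) = -30259 - 6*19*5*(-13 + 19*5) = -30259 - 6*95*(-13 + 95) = -30259 - 6*95*82 = -30259 - 1*46740 = -30259 - 46740 = -76999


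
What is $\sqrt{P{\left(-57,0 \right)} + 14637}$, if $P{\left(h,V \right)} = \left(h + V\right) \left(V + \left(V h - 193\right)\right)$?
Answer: $\sqrt{25638} \approx 160.12$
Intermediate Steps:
$P{\left(h,V \right)} = \left(V + h\right) \left(-193 + V + V h\right)$ ($P{\left(h,V \right)} = \left(V + h\right) \left(V + \left(-193 + V h\right)\right) = \left(V + h\right) \left(-193 + V + V h\right)$)
$\sqrt{P{\left(-57,0 \right)} + 14637} = \sqrt{\left(0^{2} - 0 - -11001 + 0 \left(-57\right) + 0 \left(-57\right)^{2} - 57 \cdot 0^{2}\right) + 14637} = \sqrt{\left(0 + 0 + 11001 + 0 + 0 \cdot 3249 - 0\right) + 14637} = \sqrt{\left(0 + 0 + 11001 + 0 + 0 + 0\right) + 14637} = \sqrt{11001 + 14637} = \sqrt{25638}$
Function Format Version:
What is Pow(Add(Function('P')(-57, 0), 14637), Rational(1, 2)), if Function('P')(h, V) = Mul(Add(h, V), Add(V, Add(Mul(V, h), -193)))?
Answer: Pow(25638, Rational(1, 2)) ≈ 160.12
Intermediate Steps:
Function('P')(h, V) = Mul(Add(V, h), Add(-193, V, Mul(V, h))) (Function('P')(h, V) = Mul(Add(V, h), Add(V, Add(-193, Mul(V, h)))) = Mul(Add(V, h), Add(-193, V, Mul(V, h))))
Pow(Add(Function('P')(-57, 0), 14637), Rational(1, 2)) = Pow(Add(Add(Pow(0, 2), Mul(-193, 0), Mul(-193, -57), Mul(0, -57), Mul(0, Pow(-57, 2)), Mul(-57, Pow(0, 2))), 14637), Rational(1, 2)) = Pow(Add(Add(0, 0, 11001, 0, Mul(0, 3249), Mul(-57, 0)), 14637), Rational(1, 2)) = Pow(Add(Add(0, 0, 11001, 0, 0, 0), 14637), Rational(1, 2)) = Pow(Add(11001, 14637), Rational(1, 2)) = Pow(25638, Rational(1, 2))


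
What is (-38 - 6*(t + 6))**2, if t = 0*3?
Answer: 5476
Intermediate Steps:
t = 0
(-38 - 6*(t + 6))**2 = (-38 - 6*(0 + 6))**2 = (-38 - 6*6)**2 = (-38 - 36)**2 = (-74)**2 = 5476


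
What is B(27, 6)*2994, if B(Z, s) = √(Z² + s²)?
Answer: 8982*√85 ≈ 82810.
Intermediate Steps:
B(27, 6)*2994 = √(27² + 6²)*2994 = √(729 + 36)*2994 = √765*2994 = (3*√85)*2994 = 8982*√85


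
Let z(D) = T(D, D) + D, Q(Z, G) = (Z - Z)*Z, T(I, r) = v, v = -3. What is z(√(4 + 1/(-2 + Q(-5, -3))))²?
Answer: (6 - √14)²/4 ≈ 1.2750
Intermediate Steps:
T(I, r) = -3
Q(Z, G) = 0 (Q(Z, G) = 0*Z = 0)
z(D) = -3 + D
z(√(4 + 1/(-2 + Q(-5, -3))))² = (-3 + √(4 + 1/(-2 + 0)))² = (-3 + √(4 + 1/(-2)))² = (-3 + √(4 - ½))² = (-3 + √(7/2))² = (-3 + √14/2)²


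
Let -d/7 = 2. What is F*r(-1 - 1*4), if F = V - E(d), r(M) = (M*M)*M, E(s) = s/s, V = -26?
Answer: 3375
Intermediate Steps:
d = -14 (d = -7*2 = -14)
E(s) = 1
r(M) = M**3 (r(M) = M**2*M = M**3)
F = -27 (F = -26 - 1*1 = -26 - 1 = -27)
F*r(-1 - 1*4) = -27*(-1 - 1*4)**3 = -27*(-1 - 4)**3 = -27*(-5)**3 = -27*(-125) = 3375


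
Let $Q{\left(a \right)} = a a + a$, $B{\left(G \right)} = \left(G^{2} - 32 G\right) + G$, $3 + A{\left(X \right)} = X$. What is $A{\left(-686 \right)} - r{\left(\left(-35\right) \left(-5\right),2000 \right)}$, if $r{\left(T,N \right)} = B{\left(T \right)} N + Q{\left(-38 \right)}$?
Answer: $-50402095$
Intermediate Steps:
$A{\left(X \right)} = -3 + X$
$B{\left(G \right)} = G^{2} - 31 G$
$Q{\left(a \right)} = a + a^{2}$ ($Q{\left(a \right)} = a^{2} + a = a + a^{2}$)
$r{\left(T,N \right)} = 1406 + N T \left(-31 + T\right)$ ($r{\left(T,N \right)} = T \left(-31 + T\right) N - 38 \left(1 - 38\right) = N T \left(-31 + T\right) - -1406 = N T \left(-31 + T\right) + 1406 = 1406 + N T \left(-31 + T\right)$)
$A{\left(-686 \right)} - r{\left(\left(-35\right) \left(-5\right),2000 \right)} = \left(-3 - 686\right) - \left(1406 + 2000 \left(\left(-35\right) \left(-5\right)\right) \left(-31 - -175\right)\right) = -689 - \left(1406 + 2000 \cdot 175 \left(-31 + 175\right)\right) = -689 - \left(1406 + 2000 \cdot 175 \cdot 144\right) = -689 - \left(1406 + 50400000\right) = -689 - 50401406 = -50402095$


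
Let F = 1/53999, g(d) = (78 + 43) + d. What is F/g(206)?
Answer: 1/17657673 ≈ 5.6633e-8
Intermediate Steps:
g(d) = 121 + d
F = 1/53999 ≈ 1.8519e-5
F/g(206) = 1/(53999*(121 + 206)) = (1/53999)/327 = (1/53999)*(1/327) = 1/17657673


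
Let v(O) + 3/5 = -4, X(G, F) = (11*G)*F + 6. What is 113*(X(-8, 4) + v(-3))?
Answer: -198089/5 ≈ -39618.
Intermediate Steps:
X(G, F) = 6 + 11*F*G (X(G, F) = 11*F*G + 6 = 6 + 11*F*G)
v(O) = -23/5 (v(O) = -3/5 - 4 = -23/5)
113*(X(-8, 4) + v(-3)) = 113*((6 + 11*4*(-8)) - 23/5) = 113*((6 - 352) - 23/5) = 113*(-346 - 23/5) = 113*(-1753/5) = -198089/5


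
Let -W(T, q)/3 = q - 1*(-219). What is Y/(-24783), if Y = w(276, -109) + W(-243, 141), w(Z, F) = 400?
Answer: 680/24783 ≈ 0.027438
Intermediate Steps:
W(T, q) = -657 - 3*q (W(T, q) = -3*(q - 1*(-219)) = -3*(q + 219) = -3*(219 + q) = -657 - 3*q)
Y = -680 (Y = 400 + (-657 - 3*141) = 400 + (-657 - 423) = 400 - 1080 = -680)
Y/(-24783) = -680/(-24783) = -680*(-1/24783) = 680/24783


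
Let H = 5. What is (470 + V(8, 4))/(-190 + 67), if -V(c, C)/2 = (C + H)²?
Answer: -308/123 ≈ -2.5041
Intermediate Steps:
V(c, C) = -2*(5 + C)² (V(c, C) = -2*(C + 5)² = -2*(5 + C)²)
(470 + V(8, 4))/(-190 + 67) = (470 - 2*(5 + 4)²)/(-190 + 67) = (470 - 2*9²)/(-123) = (470 - 2*81)*(-1/123) = (470 - 162)*(-1/123) = 308*(-1/123) = -308/123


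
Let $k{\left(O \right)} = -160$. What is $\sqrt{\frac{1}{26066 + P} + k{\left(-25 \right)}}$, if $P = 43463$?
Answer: $\frac{3 i \sqrt{85942780559}}{69529} \approx 12.649 i$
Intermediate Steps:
$\sqrt{\frac{1}{26066 + P} + k{\left(-25 \right)}} = \sqrt{\frac{1}{26066 + 43463} - 160} = \sqrt{\frac{1}{69529} - 160} = \sqrt{- \frac{11124639}{69529}} = \frac{3 i \sqrt{85942780559}}{69529}$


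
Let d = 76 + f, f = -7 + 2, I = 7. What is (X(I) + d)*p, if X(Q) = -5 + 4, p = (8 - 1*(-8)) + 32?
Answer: 3360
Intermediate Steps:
p = 48 (p = (8 + 8) + 32 = 16 + 32 = 48)
f = -5
X(Q) = -1
d = 71 (d = 76 - 5 = 71)
(X(I) + d)*p = (-1 + 71)*48 = 70*48 = 3360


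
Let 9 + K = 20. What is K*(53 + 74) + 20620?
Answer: 22017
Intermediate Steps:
K = 11 (K = -9 + 20 = 11)
K*(53 + 74) + 20620 = 11*(53 + 74) + 20620 = 11*127 + 20620 = 1397 + 20620 = 22017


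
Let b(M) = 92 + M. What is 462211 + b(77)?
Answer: 462380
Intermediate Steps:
462211 + b(77) = 462211 + (92 + 77) = 462211 + 169 = 462380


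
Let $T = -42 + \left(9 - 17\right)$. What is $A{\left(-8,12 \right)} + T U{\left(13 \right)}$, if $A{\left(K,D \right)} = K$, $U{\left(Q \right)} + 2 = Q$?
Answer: $-558$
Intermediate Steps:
$U{\left(Q \right)} = -2 + Q$
$T = -50$ ($T = -42 + \left(9 - 17\right) = -42 - 8 = -50$)
$A{\left(-8,12 \right)} + T U{\left(13 \right)} = -8 - 50 \left(-2 + 13\right) = -8 - 550 = -558$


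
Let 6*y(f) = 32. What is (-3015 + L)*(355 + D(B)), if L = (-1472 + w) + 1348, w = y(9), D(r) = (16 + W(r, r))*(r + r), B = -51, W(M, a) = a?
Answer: -36898925/3 ≈ -1.2300e+7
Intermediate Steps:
y(f) = 16/3 (y(f) = (⅙)*32 = 16/3)
D(r) = 2*r*(16 + r) (D(r) = (16 + r)*(r + r) = (16 + r)*(2*r) = 2*r*(16 + r))
w = 16/3 ≈ 5.3333
L = -356/3 (L = (-1472 + 16/3) + 1348 = -4400/3 + 1348 = -356/3 ≈ -118.67)
(-3015 + L)*(355 + D(B)) = (-3015 - 356/3)*(355 + 2*(-51)*(16 - 51)) = -9401*(355 + 2*(-51)*(-35))/3 = -9401*(355 + 3570)/3 = -9401/3*3925 = -36898925/3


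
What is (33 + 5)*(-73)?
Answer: -2774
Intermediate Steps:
(33 + 5)*(-73) = 38*(-73) = -2774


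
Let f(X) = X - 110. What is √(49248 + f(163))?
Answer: √49301 ≈ 222.04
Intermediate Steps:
f(X) = -110 + X
√(49248 + f(163)) = √(49248 + (-110 + 163)) = √(49248 + 53) = √49301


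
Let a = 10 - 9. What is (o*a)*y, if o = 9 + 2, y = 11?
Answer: 121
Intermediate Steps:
a = 1
o = 11
(o*a)*y = (11*1)*11 = 11*11 = 121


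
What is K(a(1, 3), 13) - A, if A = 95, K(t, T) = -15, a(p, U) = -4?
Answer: -110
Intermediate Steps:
K(a(1, 3), 13) - A = -15 - 1*95 = -15 - 95 = -110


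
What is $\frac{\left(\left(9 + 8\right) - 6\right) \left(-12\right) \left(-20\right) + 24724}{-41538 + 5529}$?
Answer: $- \frac{27364}{36009} \approx -0.75992$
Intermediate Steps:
$\frac{\left(\left(9 + 8\right) - 6\right) \left(-12\right) \left(-20\right) + 24724}{-41538 + 5529} = \frac{\left(17 - 6\right) \left(-12\right) \left(-20\right) + 24724}{-36009} = \left(11 \left(-12\right) \left(-20\right) + 24724\right) \left(- \frac{1}{36009}\right) = \left(\left(-132\right) \left(-20\right) + 24724\right) \left(- \frac{1}{36009}\right) = \left(2640 + 24724\right) \left(- \frac{1}{36009}\right) = 27364 \left(- \frac{1}{36009}\right) = - \frac{27364}{36009}$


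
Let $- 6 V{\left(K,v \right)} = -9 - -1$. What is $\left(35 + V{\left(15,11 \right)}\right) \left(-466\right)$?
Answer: $- \frac{50794}{3} \approx -16931.0$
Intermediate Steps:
$V{\left(K,v \right)} = \frac{4}{3}$ ($V{\left(K,v \right)} = - \frac{-9 - -1}{6} = - \frac{-9 + 1}{6} = \left(- \frac{1}{6}\right) \left(-8\right) = \frac{4}{3}$)
$\left(35 + V{\left(15,11 \right)}\right) \left(-466\right) = \left(35 + \frac{4}{3}\right) \left(-466\right) = \frac{109}{3} \left(-466\right) = - \frac{50794}{3}$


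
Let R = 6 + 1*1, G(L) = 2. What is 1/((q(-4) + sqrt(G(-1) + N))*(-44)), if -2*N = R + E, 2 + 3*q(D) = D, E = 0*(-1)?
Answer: 1/121 + I*sqrt(6)/484 ≈ 0.0082645 + 0.0050609*I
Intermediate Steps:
E = 0
q(D) = -2/3 + D/3
R = 7 (R = 6 + 1 = 7)
N = -7/2 (N = -(7 + 0)/2 = -1/2*7 = -7/2 ≈ -3.5000)
1/((q(-4) + sqrt(G(-1) + N))*(-44)) = 1/(((-2/3 + (1/3)*(-4)) + sqrt(2 - 7/2))*(-44)) = 1/(((-2/3 - 4/3) + sqrt(-3/2))*(-44)) = 1/((-2 + I*sqrt(6)/2)*(-44)) = 1/(88 - 22*I*sqrt(6))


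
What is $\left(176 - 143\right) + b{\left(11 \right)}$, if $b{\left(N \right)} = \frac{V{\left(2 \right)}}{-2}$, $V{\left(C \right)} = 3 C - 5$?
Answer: $\frac{65}{2} \approx 32.5$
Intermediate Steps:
$V{\left(C \right)} = -5 + 3 C$
$b{\left(N \right)} = - \frac{1}{2}$ ($b{\left(N \right)} = \frac{-5 + 3 \cdot 2}{-2} = \left(-5 + 6\right) \left(- \frac{1}{2}\right) = 1 \left(- \frac{1}{2}\right) = - \frac{1}{2}$)
$\left(176 - 143\right) + b{\left(11 \right)} = \left(176 - 143\right) - \frac{1}{2} = 33 - \frac{1}{2} = \frac{65}{2}$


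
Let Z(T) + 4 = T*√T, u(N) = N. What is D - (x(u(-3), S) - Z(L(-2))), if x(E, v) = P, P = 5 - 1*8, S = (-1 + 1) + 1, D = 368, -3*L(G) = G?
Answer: 367 + 2*√6/9 ≈ 367.54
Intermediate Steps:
L(G) = -G/3
S = 1 (S = 0 + 1 = 1)
P = -3 (P = 5 - 8 = -3)
x(E, v) = -3
Z(T) = -4 + T^(3/2) (Z(T) = -4 + T*√T = -4 + T^(3/2))
D - (x(u(-3), S) - Z(L(-2))) = 368 - (-3 - (-4 + (-⅓*(-2))^(3/2))) = 368 - (-3 - (-4 + (⅔)^(3/2))) = 368 - (-3 - (-4 + 2*√6/9)) = 368 - (-3 + (4 - 2*√6/9)) = 368 - (1 - 2*√6/9) = 368 + (-1 + 2*√6/9) = 367 + 2*√6/9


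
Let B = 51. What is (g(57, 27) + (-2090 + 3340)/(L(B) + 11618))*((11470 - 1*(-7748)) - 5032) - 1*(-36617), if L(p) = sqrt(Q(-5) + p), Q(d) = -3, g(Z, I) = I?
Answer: 14211999272941/33744469 - 17732500*sqrt(3)/33744469 ≈ 4.2116e+5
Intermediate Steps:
L(p) = sqrt(-3 + p)
(g(57, 27) + (-2090 + 3340)/(L(B) + 11618))*((11470 - 1*(-7748)) - 5032) - 1*(-36617) = (27 + (-2090 + 3340)/(sqrt(-3 + 51) + 11618))*((11470 - 1*(-7748)) - 5032) - 1*(-36617) = (27 + 1250/(sqrt(48) + 11618))*((11470 + 7748) - 5032) + 36617 = (27 + 1250/(4*sqrt(3) + 11618))*(19218 - 5032) + 36617 = (27 + 1250/(11618 + 4*sqrt(3)))*14186 + 36617 = (383022 + 17732500/(11618 + 4*sqrt(3))) + 36617 = 419639 + 17732500/(11618 + 4*sqrt(3))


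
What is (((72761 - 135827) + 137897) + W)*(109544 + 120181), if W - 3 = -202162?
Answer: -29250424800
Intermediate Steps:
W = -202159 (W = 3 - 202162 = -202159)
(((72761 - 135827) + 137897) + W)*(109544 + 120181) = (((72761 - 135827) + 137897) - 202159)*(109544 + 120181) = ((-63066 + 137897) - 202159)*229725 = (74831 - 202159)*229725 = -127328*229725 = -29250424800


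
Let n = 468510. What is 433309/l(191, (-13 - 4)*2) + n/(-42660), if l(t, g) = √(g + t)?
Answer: -15617/1422 + 433309*√157/157 ≈ 34571.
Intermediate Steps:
433309/l(191, (-13 - 4)*2) + n/(-42660) = 433309/(√((-13 - 4)*2 + 191)) + 468510/(-42660) = 433309/(√(-17*2 + 191)) + 468510*(-1/42660) = 433309/(√(-34 + 191)) - 15617/1422 = 433309/(√157) - 15617/1422 = 433309*(√157/157) - 15617/1422 = 433309*√157/157 - 15617/1422 = -15617/1422 + 433309*√157/157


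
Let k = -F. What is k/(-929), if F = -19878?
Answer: -19878/929 ≈ -21.397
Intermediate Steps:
k = 19878 (k = -1*(-19878) = 19878)
k/(-929) = 19878/(-929) = 19878*(-1/929) = -19878/929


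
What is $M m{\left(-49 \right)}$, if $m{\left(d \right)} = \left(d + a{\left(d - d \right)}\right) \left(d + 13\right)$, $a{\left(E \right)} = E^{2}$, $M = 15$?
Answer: $26460$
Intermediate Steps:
$m{\left(d \right)} = d \left(13 + d\right)$ ($m{\left(d \right)} = \left(d + \left(d - d\right)^{2}\right) \left(d + 13\right) = \left(d + 0^{2}\right) \left(13 + d\right) = \left(d + 0\right) \left(13 + d\right) = d \left(13 + d\right)$)
$M m{\left(-49 \right)} = 15 \left(- 49 \left(13 - 49\right)\right) = 15 \left(\left(-49\right) \left(-36\right)\right) = 15 \cdot 1764 = 26460$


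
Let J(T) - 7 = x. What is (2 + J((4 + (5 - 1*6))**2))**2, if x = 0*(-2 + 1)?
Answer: 81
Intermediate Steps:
x = 0 (x = 0*(-1) = 0)
J(T) = 7 (J(T) = 7 + 0 = 7)
(2 + J((4 + (5 - 1*6))**2))**2 = (2 + 7)**2 = 9**2 = 81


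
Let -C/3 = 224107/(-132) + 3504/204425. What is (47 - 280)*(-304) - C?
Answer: 591299979453/8994700 ≈ 65739.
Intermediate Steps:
C = 45812610947/8994700 (C = -3*(224107/(-132) + 3504/204425) = -3*(224107*(-1/132) + 3504*(1/204425)) = -3*(-224107/132 + 3504/204425) = -3*(-45812610947/26984100) = 45812610947/8994700 ≈ 5093.3)
(47 - 280)*(-304) - C = (47 - 280)*(-304) - 1*45812610947/8994700 = -233*(-304) - 45812610947/8994700 = 70832 - 45812610947/8994700 = 591299979453/8994700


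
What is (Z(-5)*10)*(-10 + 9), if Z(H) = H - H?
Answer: 0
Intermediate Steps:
Z(H) = 0
(Z(-5)*10)*(-10 + 9) = (0*10)*(-10 + 9) = 0*(-1) = 0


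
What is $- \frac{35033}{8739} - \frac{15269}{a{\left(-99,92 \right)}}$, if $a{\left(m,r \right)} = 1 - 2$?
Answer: $\frac{133400758}{8739} \approx 15265.0$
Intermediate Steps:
$a{\left(m,r \right)} = -1$ ($a{\left(m,r \right)} = 1 - 2 = -1$)
$- \frac{35033}{8739} - \frac{15269}{a{\left(-99,92 \right)}} = - \frac{35033}{8739} - \frac{15269}{-1} = \left(-35033\right) \frac{1}{8739} - -15269 = - \frac{35033}{8739} + 15269 = \frac{133400758}{8739}$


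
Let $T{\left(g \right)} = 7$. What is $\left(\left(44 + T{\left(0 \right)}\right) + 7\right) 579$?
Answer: $33582$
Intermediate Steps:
$\left(\left(44 + T{\left(0 \right)}\right) + 7\right) 579 = \left(\left(44 + 7\right) + 7\right) 579 = \left(51 + 7\right) 579 = 58 \cdot 579 = 33582$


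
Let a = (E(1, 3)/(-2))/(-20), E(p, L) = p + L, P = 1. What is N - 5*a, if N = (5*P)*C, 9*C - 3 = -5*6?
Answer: -31/2 ≈ -15.500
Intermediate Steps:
C = -3 (C = ⅓ + (-5*6)/9 = ⅓ + (⅑)*(-30) = ⅓ - 10/3 = -3)
E(p, L) = L + p
N = -15 (N = (5*1)*(-3) = 5*(-3) = -15)
a = ⅒ (a = ((3 + 1)/(-2))/(-20) = (4*(-½))*(-1/20) = -2*(-1/20) = ⅒ ≈ 0.10000)
N - 5*a = -15 - 5*⅒ = -15 - ½ = -31/2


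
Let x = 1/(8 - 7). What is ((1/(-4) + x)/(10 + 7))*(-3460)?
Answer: -2595/17 ≈ -152.65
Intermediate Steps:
x = 1 (x = 1/1 = 1)
((1/(-4) + x)/(10 + 7))*(-3460) = ((1/(-4) + 1)/(10 + 7))*(-3460) = ((1*(-1/4) + 1)/17)*(-3460) = ((-1/4 + 1)*(1/17))*(-3460) = ((3/4)*(1/17))*(-3460) = (3/68)*(-3460) = -2595/17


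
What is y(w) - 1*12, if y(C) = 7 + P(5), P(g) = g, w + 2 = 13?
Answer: 0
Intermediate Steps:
w = 11 (w = -2 + 13 = 11)
y(C) = 12 (y(C) = 7 + 5 = 12)
y(w) - 1*12 = 12 - 1*12 = 12 - 12 = 0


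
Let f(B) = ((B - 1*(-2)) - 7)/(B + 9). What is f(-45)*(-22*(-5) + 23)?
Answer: 3325/18 ≈ 184.72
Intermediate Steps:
f(B) = (-5 + B)/(9 + B) (f(B) = ((B + 2) - 7)/(9 + B) = ((2 + B) - 7)/(9 + B) = (-5 + B)/(9 + B))
f(-45)*(-22*(-5) + 23) = ((-5 - 45)/(9 - 45))*(-22*(-5) + 23) = (-50/(-36))*(110 + 23) = -1/36*(-50)*133 = (25/18)*133 = 3325/18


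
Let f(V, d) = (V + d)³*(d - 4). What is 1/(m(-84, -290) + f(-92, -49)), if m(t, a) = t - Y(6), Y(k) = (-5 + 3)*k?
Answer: 1/148570641 ≈ 6.7308e-9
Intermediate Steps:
Y(k) = -2*k
m(t, a) = 12 + t (m(t, a) = t - (-2)*6 = t - 1*(-12) = t + 12 = 12 + t)
f(V, d) = (V + d)³*(-4 + d)
1/(m(-84, -290) + f(-92, -49)) = 1/((12 - 84) + (-92 - 49)³*(-4 - 49)) = 1/(-72 + (-141)³*(-53)) = 1/(-72 - 2803221*(-53)) = 1/(-72 + 148570713) = 1/148570641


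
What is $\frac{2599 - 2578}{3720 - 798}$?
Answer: $\frac{7}{974} \approx 0.0071869$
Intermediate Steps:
$\frac{2599 - 2578}{3720 - 798} = \frac{21}{2922} = 21 \cdot \frac{1}{2922} = \frac{7}{974}$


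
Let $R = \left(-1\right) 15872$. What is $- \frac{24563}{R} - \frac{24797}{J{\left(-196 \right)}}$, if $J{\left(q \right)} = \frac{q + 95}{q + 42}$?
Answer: $- \frac{60608528673}{1603072} \approx -37808.0$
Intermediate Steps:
$J{\left(q \right)} = \frac{95 + q}{42 + q}$
$R = -15872$
$- \frac{24563}{R} - \frac{24797}{J{\left(-196 \right)}} = - \frac{24563}{-15872} - \frac{24797}{\frac{1}{42 - 196} \left(95 - 196\right)} = \left(-24563\right) \left(- \frac{1}{15872}\right) - \frac{24797}{\frac{1}{-154} \left(-101\right)} = \frac{24563}{15872} - \frac{24797}{\left(- \frac{1}{154}\right) \left(-101\right)} = \frac{24563}{15872} - \frac{24797}{\frac{101}{154}} = \frac{24563}{15872} - \frac{3818738}{101} = - \frac{60608528673}{1603072}$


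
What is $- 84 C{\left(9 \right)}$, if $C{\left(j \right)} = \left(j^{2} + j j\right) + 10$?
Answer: $-14448$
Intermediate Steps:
$C{\left(j \right)} = 10 + 2 j^{2}$ ($C{\left(j \right)} = \left(j^{2} + j^{2}\right) + 10 = 2 j^{2} + 10 = 10 + 2 j^{2}$)
$- 84 C{\left(9 \right)} = - 84 \left(10 + 2 \cdot 9^{2}\right) = - 84 \left(10 + 2 \cdot 81\right) = - 84 \left(10 + 162\right) = \left(-84\right) 172 = -14448$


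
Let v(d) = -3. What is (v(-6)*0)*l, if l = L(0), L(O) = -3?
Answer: 0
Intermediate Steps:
l = -3
(v(-6)*0)*l = -3*0*(-3) = 0*(-3) = 0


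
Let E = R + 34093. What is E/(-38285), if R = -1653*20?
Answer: -1033/38285 ≈ -0.026982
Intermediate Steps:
R = -33060
E = 1033 (E = -33060 + 34093 = 1033)
E/(-38285) = 1033/(-38285) = 1033*(-1/38285) = -1033/38285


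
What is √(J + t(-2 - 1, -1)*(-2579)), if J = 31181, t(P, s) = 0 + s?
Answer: 4*√2110 ≈ 183.74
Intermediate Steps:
t(P, s) = s
√(J + t(-2 - 1, -1)*(-2579)) = √(31181 - 1*(-2579)) = √(31181 + 2579) = √33760 = 4*√2110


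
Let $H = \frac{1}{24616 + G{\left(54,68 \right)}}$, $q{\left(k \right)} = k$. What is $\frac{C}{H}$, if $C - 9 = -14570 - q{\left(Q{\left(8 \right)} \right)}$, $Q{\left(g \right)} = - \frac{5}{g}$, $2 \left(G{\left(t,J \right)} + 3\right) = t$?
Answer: $-358767640$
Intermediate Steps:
$G{\left(t,J \right)} = -3 + \frac{t}{2}$
$C = - \frac{116483}{8}$ ($C = 9 - \left(14570 - \frac{5}{8}\right) = 9 - \frac{116555}{8} = - \frac{116483}{8} \approx -14560.0$)
$H = \frac{1}{24640}$ ($H = \frac{1}{24616 + \left(-3 + \frac{1}{2} \cdot 54\right)} = \frac{1}{24616 + \left(-3 + 27\right)} = \frac{1}{24616 + 24} = \frac{1}{24640} \approx 4.0584 \cdot 10^{-5}$)
$\frac{C}{H} = - \frac{116483 \frac{1}{\frac{1}{24640}}}{8} = \left(- \frac{116483}{8}\right) 24640 = -358767640$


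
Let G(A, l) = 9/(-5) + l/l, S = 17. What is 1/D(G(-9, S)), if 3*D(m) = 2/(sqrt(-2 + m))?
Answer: 3*I*sqrt(70)/10 ≈ 2.51*I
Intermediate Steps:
G(A, l) = -4/5 (G(A, l) = 9*(-1/5) + 1 = -9/5 + 1 = -4/5)
D(m) = 2/(3*sqrt(-2 + m)) (D(m) = (2/(sqrt(-2 + m)))/3 = (2/sqrt(-2 + m))/3 = 2/(3*sqrt(-2 + m)))
1/D(G(-9, S)) = 1/(2/(3*sqrt(-2 - 4/5))) = 1/(2/(3*sqrt(-14/5))) = 1/(2*(-I*sqrt(70)/14)/3) = 1/(-I*sqrt(70)/21) = 3*I*sqrt(70)/10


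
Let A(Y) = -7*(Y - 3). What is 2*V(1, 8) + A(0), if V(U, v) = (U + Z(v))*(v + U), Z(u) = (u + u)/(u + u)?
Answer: 57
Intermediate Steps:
A(Y) = 21 - 7*Y (A(Y) = -7*(-3 + Y) = 21 - 7*Y)
Z(u) = 1 (Z(u) = (2*u)/((2*u)) = (2*u)*(1/(2*u)) = 1)
V(U, v) = (1 + U)*(U + v) (V(U, v) = (U + 1)*(v + U) = (1 + U)*(U + v))
2*V(1, 8) + A(0) = 2*(1 + 8 + 1² + 1*8) + (21 - 7*0) = 2*(1 + 8 + 1 + 8) + (21 + 0) = 2*18 + 21 = 36 + 21 = 57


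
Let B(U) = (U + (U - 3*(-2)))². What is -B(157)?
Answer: -102400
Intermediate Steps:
B(U) = (6 + 2*U)² (B(U) = (U + (U + 6))² = (U + (6 + U))² = (6 + 2*U)²)
-B(157) = -4*(3 + 157)² = -4*160² = -4*25600 = -1*102400 = -102400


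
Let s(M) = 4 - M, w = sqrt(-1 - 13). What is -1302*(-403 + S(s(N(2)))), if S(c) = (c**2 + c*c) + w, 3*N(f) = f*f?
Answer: 1518566/3 - 1302*I*sqrt(14) ≈ 5.0619e+5 - 4871.6*I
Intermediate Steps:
N(f) = f**2/3 (N(f) = (f*f)/3 = f**2/3)
w = I*sqrt(14) (w = sqrt(-14) = I*sqrt(14) ≈ 3.7417*I)
S(c) = 2*c**2 + I*sqrt(14) (S(c) = (c**2 + c*c) + I*sqrt(14) = (c**2 + c**2) + I*sqrt(14) = 2*c**2 + I*sqrt(14))
-1302*(-403 + S(s(N(2)))) = -1302*(-403 + (2*(4 - 2**2/3)**2 + I*sqrt(14))) = -1302*(-403 + (2*(4 - 4/3)**2 + I*sqrt(14))) = -1302*(-403 + (2*(8/3)**2 + I*sqrt(14))) = -1302*(-403 + (2*(64/9) + I*sqrt(14))) = -1302*(-403 + (128/9 + I*sqrt(14))) = -1302*(-3499/9 + I*sqrt(14)) = 1518566/3 - 1302*I*sqrt(14)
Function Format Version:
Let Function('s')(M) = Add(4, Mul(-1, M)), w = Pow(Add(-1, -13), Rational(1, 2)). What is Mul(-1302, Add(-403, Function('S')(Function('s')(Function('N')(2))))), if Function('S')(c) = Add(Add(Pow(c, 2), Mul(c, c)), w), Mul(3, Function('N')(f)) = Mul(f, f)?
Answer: Add(Rational(1518566, 3), Mul(-1302, I, Pow(14, Rational(1, 2)))) ≈ Add(5.0619e+5, Mul(-4871.6, I))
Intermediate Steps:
Function('N')(f) = Mul(Rational(1, 3), Pow(f, 2)) (Function('N')(f) = Mul(Rational(1, 3), Mul(f, f)) = Mul(Rational(1, 3), Pow(f, 2)))
w = Mul(I, Pow(14, Rational(1, 2))) (w = Pow(-14, Rational(1, 2)) = Mul(I, Pow(14, Rational(1, 2))) ≈ Mul(3.7417, I))
Function('S')(c) = Add(Mul(2, Pow(c, 2)), Mul(I, Pow(14, Rational(1, 2)))) (Function('S')(c) = Add(Add(Pow(c, 2), Mul(c, c)), Mul(I, Pow(14, Rational(1, 2)))) = Add(Add(Pow(c, 2), Pow(c, 2)), Mul(I, Pow(14, Rational(1, 2)))) = Add(Mul(2, Pow(c, 2)), Mul(I, Pow(14, Rational(1, 2)))))
Mul(-1302, Add(-403, Function('S')(Function('s')(Function('N')(2))))) = Mul(-1302, Add(-403, Add(Mul(2, Pow(Add(4, Mul(-1, Mul(Rational(1, 3), Pow(2, 2)))), 2)), Mul(I, Pow(14, Rational(1, 2)))))) = Mul(-1302, Add(-403, Add(Mul(2, Pow(Add(4, Mul(-1, Mul(Rational(1, 3), 4))), 2)), Mul(I, Pow(14, Rational(1, 2)))))) = Mul(-1302, Add(-403, Add(Mul(2, Pow(Add(4, Mul(-1, Rational(4, 3))), 2)), Mul(I, Pow(14, Rational(1, 2)))))) = Mul(-1302, Add(-403, Add(Mul(2, Pow(Add(4, Rational(-4, 3)), 2)), Mul(I, Pow(14, Rational(1, 2)))))) = Mul(-1302, Add(-403, Add(Mul(2, Pow(Rational(8, 3), 2)), Mul(I, Pow(14, Rational(1, 2)))))) = Mul(-1302, Add(-403, Add(Mul(2, Rational(64, 9)), Mul(I, Pow(14, Rational(1, 2)))))) = Mul(-1302, Add(-403, Add(Rational(128, 9), Mul(I, Pow(14, Rational(1, 2)))))) = Mul(-1302, Add(Rational(-3499, 9), Mul(I, Pow(14, Rational(1, 2))))) = Add(Rational(1518566, 3), Mul(-1302, I, Pow(14, Rational(1, 2))))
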